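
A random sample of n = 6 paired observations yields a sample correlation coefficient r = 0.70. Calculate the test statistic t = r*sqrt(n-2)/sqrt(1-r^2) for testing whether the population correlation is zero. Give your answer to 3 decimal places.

1 − r² = 1 − 0.4900 = 0.5100;  √(1−r²) = 0.714143
√(n−2) = √4 = 2.000000
t = r·√(n−2)/√(1−r²) = 0.70 · 2.000000 / 0.714143 = 1.960

1.960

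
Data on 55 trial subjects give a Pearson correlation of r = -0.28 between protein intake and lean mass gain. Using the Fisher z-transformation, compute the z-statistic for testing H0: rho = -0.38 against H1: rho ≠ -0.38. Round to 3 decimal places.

Fisher z: atanh(-0.28) = -0.287682, atanh(-0.38) = -0.400060
z = (z_r − z_0)·√(n−3) = (-0.287682 − (-0.400060))·√52 = 0.112378 · 7.211103 = 0.810

0.810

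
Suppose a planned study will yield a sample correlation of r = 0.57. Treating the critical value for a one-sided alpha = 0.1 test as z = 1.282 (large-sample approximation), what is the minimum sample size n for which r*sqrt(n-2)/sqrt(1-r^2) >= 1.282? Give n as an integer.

6

Need r·√(n−2)/√(1−r²) ≥ 1.282
√(n−2) ≥ 1.282·√(1−0.3249) / 0.57 = 1.282·0.821645 / 0.57 = 1.8480
n−2 ≥ 3.4151  ⇒  n ≥ 5.4151
Smallest integer n = 6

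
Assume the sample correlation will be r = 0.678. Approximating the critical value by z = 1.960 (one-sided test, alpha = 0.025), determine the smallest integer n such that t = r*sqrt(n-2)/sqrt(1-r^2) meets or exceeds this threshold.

r√(n−2)/√(1−r²) ≥ 1.960  ⇔  n−2 ≥ (1.960)²·(1−r²)/r²
(1−r²)/r² = (1−0.459684)/0.459684 = 1.1754
n ≥ 2 + 3.8416·1.1754 = 2 + 4.5154 = 6.5154
⌈6.5154⌉ = 7

7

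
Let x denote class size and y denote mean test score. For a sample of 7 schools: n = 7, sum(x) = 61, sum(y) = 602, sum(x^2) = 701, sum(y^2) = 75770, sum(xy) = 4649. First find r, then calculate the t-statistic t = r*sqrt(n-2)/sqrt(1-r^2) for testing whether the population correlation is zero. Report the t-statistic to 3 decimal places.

S_xy = nΣxy − ΣxΣy = 7·4649 − 61·602 = 32543 − 36722 = -4179
S_xx = nΣx² − (Σx)² = 7·701 − 61² = 4907 − 3721 = 1186
S_yy = nΣy² − (Σy)² = 7·75770 − 602² = 530390 − 362404 = 167986
r = S_xy / √(S_xx·S_yy) = -4179 / √(1186·167986) = -4179 / √199231396 = -4179 / 14114.9352 = -0.2961
t = r·√(n−2)/√(1−r²) = -0.2961·√5 / √(1−0.087675) = -0.662100 / 0.955157 = -0.693

-0.693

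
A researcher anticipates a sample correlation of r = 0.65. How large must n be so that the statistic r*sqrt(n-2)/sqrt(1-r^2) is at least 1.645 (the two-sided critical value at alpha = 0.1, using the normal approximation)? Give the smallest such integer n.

6

Need r·√(n−2)/√(1−r²) ≥ 1.645
√(n−2) ≥ 1.645·√(1−0.4225) / 0.65 = 1.645·0.759934 / 0.65 = 1.9232
n−2 ≥ 3.6987  ⇒  n ≥ 5.6987
Smallest integer n = 6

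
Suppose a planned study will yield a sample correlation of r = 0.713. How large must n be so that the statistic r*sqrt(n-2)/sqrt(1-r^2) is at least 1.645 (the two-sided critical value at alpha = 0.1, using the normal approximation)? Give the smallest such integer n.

Need r·√(n−2)/√(1−r²) ≥ 1.645
√(n−2) ≥ 1.645·√(1−0.508369) / 0.713 = 1.645·0.701164 / 0.713 = 1.6177
n−2 ≥ 2.6170  ⇒  n ≥ 4.6170
Smallest integer n = 5

5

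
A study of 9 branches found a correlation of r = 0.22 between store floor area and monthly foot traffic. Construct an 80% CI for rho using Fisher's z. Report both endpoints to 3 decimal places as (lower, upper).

z_r = atanh(0.22) = 0.223656;  SE = 1/√(n−3) = 1/√6 = 0.408248
z-limits: 0.223656 ± 1.282·0.408248 = 0.223656 ± 0.523374 = [-0.299718, 0.747030]
ρ-limits: (tanh -0.299718, tanh 0.747030) = (-0.291, 0.633)

(-0.291, 0.633)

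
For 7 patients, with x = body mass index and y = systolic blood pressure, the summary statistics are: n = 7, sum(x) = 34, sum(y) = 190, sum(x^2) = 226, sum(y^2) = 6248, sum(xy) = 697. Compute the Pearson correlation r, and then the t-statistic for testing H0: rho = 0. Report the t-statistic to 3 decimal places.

Numerator: nΣxy − (Σx)(Σy) = 7·697 − (34)(190) = -1581
Denominator: √[(nΣx²−(Σx)²)(nΣy²−(Σy)²)]
  nΣx²−(Σx)² = 7·226 − 1156 = 426;  nΣy²−(Σy)² = 7·6248 − 36100 = 7636
  √(426·7636) = √3252936 = 1803.5898
r = -1581 / 1803.5898 = -0.8766
t = r·√(n−2)/√(1−r²) = -0.8766·√5 / √(1−0.768428) = -1.960137 / 0.481219 = -4.073

-4.073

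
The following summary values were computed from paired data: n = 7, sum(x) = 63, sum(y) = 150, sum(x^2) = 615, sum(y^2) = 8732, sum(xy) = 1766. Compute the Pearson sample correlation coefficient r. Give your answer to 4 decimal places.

0.8083

Numerator: nΣxy − (Σx)(Σy) = 7·1766 − (63)(150) = 2912
Denominator: √[(nΣx²−(Σx)²)(nΣy²−(Σy)²)]
  nΣx²−(Σx)² = 7·615 − 3969 = 336;  nΣy²−(Σy)² = 7·8732 − 22500 = 38624
  √(336·38624) = √12977664 = 3602.4525
r = 2912 / 3602.4525 = 0.8083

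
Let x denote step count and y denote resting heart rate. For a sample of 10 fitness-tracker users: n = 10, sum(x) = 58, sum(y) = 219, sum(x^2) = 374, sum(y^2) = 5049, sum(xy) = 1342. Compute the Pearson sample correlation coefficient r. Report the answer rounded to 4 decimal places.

Numerator: nΣxy − (Σx)(Σy) = 10·1342 − (58)(219) = 718
Denominator: √[(nΣx²−(Σx)²)(nΣy²−(Σy)²)]
  nΣx²−(Σx)² = 10·374 − 3364 = 376;  nΣy²−(Σy)² = 10·5049 − 47961 = 2529
  √(376·2529) = √950904 = 975.1431
r = 718 / 975.1431 = 0.7363

0.7363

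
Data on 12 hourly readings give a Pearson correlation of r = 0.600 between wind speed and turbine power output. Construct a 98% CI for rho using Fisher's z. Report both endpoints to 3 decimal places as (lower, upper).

z_r = atanh(0.600) = 0.693147;  SE = 1/√(n−3) = 1/√9 = 0.333333
z-limits: 0.693147 ± 2.326·0.333333 = 0.693147 ± 0.775333 = [-0.082186, 1.468480]
ρ-limits: (tanh -0.082186, tanh 1.468480) = (-0.082, 0.899)

(-0.082, 0.899)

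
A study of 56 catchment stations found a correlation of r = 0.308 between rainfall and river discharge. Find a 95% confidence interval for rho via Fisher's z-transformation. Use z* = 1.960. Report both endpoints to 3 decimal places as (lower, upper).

(0.049, 0.528)

Fisher z: z_r = atanh(r) = ½·ln((1+0.308)/(1−0.308)) = 0.318334
SE(z) = 1/√(n−3) = 1/√53 = 0.137361
95% ⇒ z* = 1.960; margin = 1.960·0.137361 = 0.269228
CI on z-scale: (0.049106, 0.587562)
Back-transform: tanh(0.049106) = 0.049067, tanh(0.587562) = 0.528140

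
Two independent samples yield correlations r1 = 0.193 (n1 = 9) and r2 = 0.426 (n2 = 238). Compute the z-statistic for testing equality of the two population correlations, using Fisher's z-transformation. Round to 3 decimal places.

Fisher z-transforms: z1 = atanh(0.193) = 0.195451, z2 = atanh(0.426) = 0.455000; difference d = -0.259549
Var(d) = 1/6 + 1/235 = 0.1666667 + 0.0042553 = 0.1709220
z = d/√Var(d) = -0.259549 / √0.1709220 = -0.259549 / 0.413427 = -0.628

-0.628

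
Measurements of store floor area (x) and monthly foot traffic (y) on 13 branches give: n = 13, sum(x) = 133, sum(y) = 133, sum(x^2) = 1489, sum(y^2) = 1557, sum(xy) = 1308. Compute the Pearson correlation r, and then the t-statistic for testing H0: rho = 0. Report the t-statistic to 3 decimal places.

-1.167

S_xy = nΣxy − ΣxΣy = 13·1308 − 133·133 = 17004 − 17689 = -685
S_xx = nΣx² − (Σx)² = 13·1489 − 133² = 19357 − 17689 = 1668
S_yy = nΣy² − (Σy)² = 13·1557 − 133² = 20241 − 17689 = 2552
r = S_xy / √(S_xx·S_yy) = -685 / √(1668·2552) = -685 / √4256736 = -685 / 2063.1859 = -0.3320
t = r·√(n−2)/√(1−r²) = -0.3320·√11 / √(1−0.110224) = -1.101119 / 0.943279 = -1.167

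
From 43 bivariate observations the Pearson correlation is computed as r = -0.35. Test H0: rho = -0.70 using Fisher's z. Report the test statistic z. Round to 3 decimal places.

3.174

Fisher z: atanh(-0.35) = -0.365444, atanh(-0.70) = -0.867301
z = (z_r − z_0)·√(n−3) = (-0.365444 − (-0.867301))·√40 = 0.501857 · 6.324555 = 3.174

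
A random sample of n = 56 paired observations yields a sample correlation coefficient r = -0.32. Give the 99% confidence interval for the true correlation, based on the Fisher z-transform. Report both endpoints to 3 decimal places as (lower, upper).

Fisher z: z_r = atanh(r) = ½·ln((1+(-0.32))/(1−(-0.32))) = -0.331647
SE(z) = 1/√(n−3) = 1/√53 = 0.137361
99% ⇒ z* = 2.576; margin = 2.576·0.137361 = 0.353842
CI on z-scale: (-0.685489, 0.022195)
Back-transform: tanh(-0.685489) = -0.595076, tanh(0.022195) = 0.022191

(-0.595, 0.022)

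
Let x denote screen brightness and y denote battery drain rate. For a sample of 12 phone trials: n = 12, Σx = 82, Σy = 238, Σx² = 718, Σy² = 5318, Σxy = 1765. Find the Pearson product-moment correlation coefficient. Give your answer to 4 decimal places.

0.4517

S_xy = nΣxy − ΣxΣy = 12·1765 − 82·238 = 21180 − 19516 = 1664
S_xx = nΣx² − (Σx)² = 12·718 − 82² = 8616 − 6724 = 1892
S_yy = nΣy² − (Σy)² = 12·5318 − 238² = 63816 − 56644 = 7172
r = S_xy / √(S_xx·S_yy) = 1664 / √(1892·7172) = 1664 / √13569424 = 1664 / 3683.6699 = 0.4517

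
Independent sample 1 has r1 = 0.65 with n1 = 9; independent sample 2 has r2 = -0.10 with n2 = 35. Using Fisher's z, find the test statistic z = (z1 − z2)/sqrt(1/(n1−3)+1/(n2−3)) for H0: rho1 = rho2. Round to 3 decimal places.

1.968

Fisher z-transforms: z1 = atanh(0.65) = 0.775299, z2 = atanh(-0.10) = -0.100335; difference d = 0.875634
Var(d) = 1/6 + 1/32 = 0.1666667 + 0.0312500 = 0.1979167
z = d/√Var(d) = 0.875634 / √0.1979167 = 0.875634 / 0.444878 = 1.968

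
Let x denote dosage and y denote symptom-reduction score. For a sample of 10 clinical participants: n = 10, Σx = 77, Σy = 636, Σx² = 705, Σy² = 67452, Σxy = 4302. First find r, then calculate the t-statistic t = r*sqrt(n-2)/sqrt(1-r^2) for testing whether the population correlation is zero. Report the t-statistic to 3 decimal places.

Numerator: nΣxy − (Σx)(Σy) = 10·4302 − (77)(636) = -5952
Denominator: √[(nΣx²−(Σx)²)(nΣy²−(Σy)²)]
  nΣx²−(Σx)² = 10·705 − 5929 = 1121;  nΣy²−(Σy)² = 10·67452 − 404496 = 270024
  √(1121·270024) = √302696904 = 17398.1868
r = -5952 / 17398.1868 = -0.3421
t = r·√(n−2)/√(1−r²) = -0.3421·√8 / √(1−0.117032) = -0.967605 / 0.939664 = -1.030

-1.030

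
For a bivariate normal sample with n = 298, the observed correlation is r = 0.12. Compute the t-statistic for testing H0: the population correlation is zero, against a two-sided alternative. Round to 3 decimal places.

2.080

1 − r² = 1 − 0.0144 = 0.9856;  √(1−r²) = 0.992774
√(n−2) = √296 = 17.204651
t = r·√(n−2)/√(1−r²) = 0.12 · 17.204651 / 0.992774 = 2.080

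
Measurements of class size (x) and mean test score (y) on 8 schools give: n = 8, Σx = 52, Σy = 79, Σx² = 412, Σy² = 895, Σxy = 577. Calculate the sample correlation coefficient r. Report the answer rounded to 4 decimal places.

Numerator: nΣxy − (Σx)(Σy) = 8·577 − (52)(79) = 508
Denominator: √[(nΣx²−(Σx)²)(nΣy²−(Σy)²)]
  nΣx²−(Σx)² = 8·412 − 2704 = 592;  nΣy²−(Σy)² = 8·895 − 6241 = 919
  √(592·919) = √544048 = 737.5961
r = 508 / 737.5961 = 0.6887

0.6887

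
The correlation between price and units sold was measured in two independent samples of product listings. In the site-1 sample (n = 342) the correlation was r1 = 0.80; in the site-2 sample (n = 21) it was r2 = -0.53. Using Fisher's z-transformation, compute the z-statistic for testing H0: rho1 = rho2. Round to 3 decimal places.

Fisher z-transforms: z1 = atanh(0.80) = 1.098612, z2 = atanh(-0.53) = -0.590145; difference d = 1.688757
Var(d) = 1/339 + 1/18 = 0.0029499 + 0.0555556 = 0.0585055
z = d/√Var(d) = 1.688757 / √0.0585055 = 1.688757 / 0.241879 = 6.982

6.982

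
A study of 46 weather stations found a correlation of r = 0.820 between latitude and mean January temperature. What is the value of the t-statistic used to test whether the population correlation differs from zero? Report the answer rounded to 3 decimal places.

9.503

t = r·√(n−2) / √(1−r²) with r = 0.820, n = 46
  = 0.820·√44 / √(1 − 0.672400)
  = 0.820·6.633250 / 0.572364
  = 5.439265 / 0.572364 = 9.503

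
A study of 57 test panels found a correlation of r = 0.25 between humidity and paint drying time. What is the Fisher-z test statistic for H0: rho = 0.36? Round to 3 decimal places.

-0.893

Fisher z: atanh(0.25) = 0.255413, atanh(0.36) = 0.376886
z = (z_r − z_0)·√(n−3) = (0.255413 − 0.376886)·√54 = -0.121473 · 7.348469 = -0.893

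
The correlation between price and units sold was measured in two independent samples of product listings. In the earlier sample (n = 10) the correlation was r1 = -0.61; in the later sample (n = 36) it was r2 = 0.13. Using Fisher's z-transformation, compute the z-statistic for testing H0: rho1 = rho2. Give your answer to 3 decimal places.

-2.018

z1 = atanh(-0.61) = -0.708921,  z2 = atanh(0.13) = 0.130740
SE = √(1/(n1−3) + 1/(n2−3)) = √(1/7 + 1/33) = √(0.1428571 + 0.0303030) = √0.1731601 = 0.416125
z = (z1 − z2)/SE = (-0.708921 − 0.130740) / 0.416125 = -0.839661 / 0.416125 = -2.018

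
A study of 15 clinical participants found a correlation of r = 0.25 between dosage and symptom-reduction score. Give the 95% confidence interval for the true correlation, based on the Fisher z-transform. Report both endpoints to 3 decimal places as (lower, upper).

Fisher z: z_r = atanh(r) = ½·ln((1+0.25)/(1−0.25)) = 0.255413
SE(z) = 1/√(n−3) = 1/√12 = 0.288675
95% ⇒ z* = 1.960; margin = 1.960·0.288675 = 0.565803
CI on z-scale: (-0.310390, 0.821216)
Back-transform: tanh(-0.310390) = -0.300792, tanh(0.821216) = 0.675731

(-0.301, 0.676)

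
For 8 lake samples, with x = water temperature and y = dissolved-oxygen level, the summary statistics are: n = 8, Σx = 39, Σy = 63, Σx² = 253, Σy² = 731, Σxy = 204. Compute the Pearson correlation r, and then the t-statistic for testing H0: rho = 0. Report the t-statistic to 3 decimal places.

-3.929

S_xy = nΣxy − ΣxΣy = 8·204 − 39·63 = 1632 − 2457 = -825
S_xx = nΣx² − (Σx)² = 8·253 − 39² = 2024 − 1521 = 503
S_yy = nΣy² − (Σy)² = 8·731 − 63² = 5848 − 3969 = 1879
r = S_xy / √(S_xx·S_yy) = -825 / √(503·1879) = -825 / √945137 = -825 / 972.1816 = -0.8486
t = r·√(n−2)/√(1−r²) = -0.8486·√6 / √(1−0.720122) = -2.078637 / 0.529035 = -3.929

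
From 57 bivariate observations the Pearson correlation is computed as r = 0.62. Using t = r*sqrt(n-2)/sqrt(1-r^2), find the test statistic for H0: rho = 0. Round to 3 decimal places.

5.860

t = r·√(n−2) / √(1−r²) with r = 0.62, n = 57
  = 0.62·√55 / √(1 − 0.3844)
  = 0.62·7.416198 / 0.784602
  = 4.598043 / 0.784602 = 5.860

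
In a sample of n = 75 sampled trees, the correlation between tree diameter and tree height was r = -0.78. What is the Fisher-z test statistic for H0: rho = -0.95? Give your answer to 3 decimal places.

z_r = atanh(-0.78) = -1.045371,  z_0 = atanh(-0.95) = -1.831781
SE = 1/√(n−3) = 1/√72 = 0.117851
z = (z_r − z_0)/SE = (-1.045371 − (-1.831781)) / 0.117851 = 0.786410 / 0.117851 = 6.673

6.673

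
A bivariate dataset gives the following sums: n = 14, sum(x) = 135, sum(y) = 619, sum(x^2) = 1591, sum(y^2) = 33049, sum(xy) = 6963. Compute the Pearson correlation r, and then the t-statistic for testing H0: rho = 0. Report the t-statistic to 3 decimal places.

4.256

S_xy = nΣxy − ΣxΣy = 14·6963 − 135·619 = 97482 − 83565 = 13917
S_xx = nΣx² − (Σx)² = 14·1591 − 135² = 22274 − 18225 = 4049
S_yy = nΣy² − (Σy)² = 14·33049 − 619² = 462686 − 383161 = 79525
r = S_xy / √(S_xx·S_yy) = 13917 / √(4049·79525) = 13917 / √321996725 = 13917 / 17944.2672 = 0.7756
t = r·√(n−2)/√(1−r²) = 0.7756·√12 / √(1−0.601555) = 2.686757 / 0.631225 = 4.256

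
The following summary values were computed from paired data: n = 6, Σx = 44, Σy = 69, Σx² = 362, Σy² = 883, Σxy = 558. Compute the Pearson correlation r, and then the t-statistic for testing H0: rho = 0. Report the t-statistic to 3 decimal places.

Numerator: nΣxy − (Σx)(Σy) = 6·558 − (44)(69) = 312
Denominator: √[(nΣx²−(Σx)²)(nΣy²−(Σy)²)]
  nΣx²−(Σx)² = 6·362 − 1936 = 236;  nΣy²−(Σy)² = 6·883 − 4761 = 537
  √(236·537) = √126732 = 355.9944
r = 312 / 355.9944 = 0.8764
t = r·√(n−2)/√(1−r²) = 0.8764·√4 / √(1−0.768077) = 1.752800 / 0.481584 = 3.640

3.640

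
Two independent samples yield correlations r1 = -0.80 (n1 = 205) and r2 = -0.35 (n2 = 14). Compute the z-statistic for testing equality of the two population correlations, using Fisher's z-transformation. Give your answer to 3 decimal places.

-2.368

Fisher z-transforms: z1 = atanh(-0.80) = -1.098612, z2 = atanh(-0.35) = -0.365444; difference d = -0.733168
Var(d) = 1/202 + 1/11 = 0.0049505 + 0.0909091 = 0.0958596
z = d/√Var(d) = -0.733168 / √0.0958596 = -0.733168 / 0.309612 = -2.368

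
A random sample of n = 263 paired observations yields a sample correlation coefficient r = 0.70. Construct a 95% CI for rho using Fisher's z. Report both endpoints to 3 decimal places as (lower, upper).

Fisher z: z_r = atanh(r) = ½·ln((1+0.70)/(1−0.70)) = 0.867301
SE(z) = 1/√(n−3) = 1/√260 = 0.062017
95% ⇒ z* = 1.960; margin = 1.960·0.062017 = 0.121553
CI on z-scale: (0.745748, 0.988854)
Back-transform: tanh(0.745748) = 0.632605, tanh(0.988854) = 0.756873

(0.633, 0.757)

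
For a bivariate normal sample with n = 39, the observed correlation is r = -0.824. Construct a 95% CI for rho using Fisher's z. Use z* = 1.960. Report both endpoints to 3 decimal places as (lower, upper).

z_r = atanh(-0.824) = -1.169152;  SE = 1/√(n−3) = 1/√36 = 0.166667
z-limits: -1.169152 ± 1.960·0.166667 = -1.169152 ± 0.326667 = [-1.495819, -0.842485]
ρ-limits: (tanh -1.495819, tanh -0.842485) = (-0.904, -0.687)

(-0.904, -0.687)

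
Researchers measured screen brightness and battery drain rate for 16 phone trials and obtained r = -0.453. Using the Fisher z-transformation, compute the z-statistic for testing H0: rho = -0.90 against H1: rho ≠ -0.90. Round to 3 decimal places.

3.547

z_r = atanh(-0.453) = -0.488468,  z_0 = atanh(-0.90) = -1.472219
SE = 1/√(n−3) = 1/√13 = 0.277350
z = (z_r − z_0)/SE = (-0.488468 − (-1.472219)) / 0.277350 = 0.983751 / 0.277350 = 3.547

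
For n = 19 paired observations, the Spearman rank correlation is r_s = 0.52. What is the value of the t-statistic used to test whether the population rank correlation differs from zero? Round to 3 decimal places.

2.510

t = r_s·√(n−2) / √(1−r_s²) with r_s = 0.52, n = 19
  = 0.52·√17 / √(1 − 0.2704)
  = 0.52·4.123106 / 0.854166
  = 2.144015 / 0.854166 = 2.510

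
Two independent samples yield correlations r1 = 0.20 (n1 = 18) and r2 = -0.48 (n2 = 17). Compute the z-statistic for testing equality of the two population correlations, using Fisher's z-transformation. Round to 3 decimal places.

Fisher z-transforms: z1 = atanh(0.20) = 0.202733, z2 = atanh(-0.48) = -0.522984; difference d = 0.725717
Var(d) = 1/15 + 1/14 = 0.0666667 + 0.0714286 = 0.1380953
z = d/√Var(d) = 0.725717 / √0.1380953 = 0.725717 / 0.371612 = 1.953

1.953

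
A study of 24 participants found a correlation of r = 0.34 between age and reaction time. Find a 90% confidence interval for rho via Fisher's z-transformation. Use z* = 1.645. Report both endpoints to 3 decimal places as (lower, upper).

(-0.005, 0.613)

Fisher z: z_r = atanh(r) = ½·ln((1+0.34)/(1−0.34)) = 0.354093
SE(z) = 1/√(n−3) = 1/√21 = 0.218218
90% ⇒ z* = 1.645; margin = 1.645·0.218218 = 0.358969
CI on z-scale: (-0.004876, 0.713062)
Back-transform: tanh(-0.004876) = -0.004876, tanh(0.713062) = 0.612593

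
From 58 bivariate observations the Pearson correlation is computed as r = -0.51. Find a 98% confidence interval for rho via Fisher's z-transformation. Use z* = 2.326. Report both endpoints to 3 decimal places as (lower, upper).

z_r = atanh(-0.51) = -0.562730;  SE = 1/√(n−3) = 1/√55 = 0.134840
z-limits: -0.562730 ± 2.326·0.134840 = -0.562730 ± 0.313638 = [-0.876368, -0.249092]
ρ-limits: (tanh -0.876368, tanh -0.249092) = (-0.705, -0.244)

(-0.705, -0.244)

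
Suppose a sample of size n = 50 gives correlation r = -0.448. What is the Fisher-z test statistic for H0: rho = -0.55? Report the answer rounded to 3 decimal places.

Fisher z: atanh(-0.448) = -0.482195, atanh(-0.55) = -0.618381
z = (z_r − z_0)·√(n−3) = (-0.482195 − (-0.618381))·√47 = 0.136186 · 6.855655 = 0.934

0.934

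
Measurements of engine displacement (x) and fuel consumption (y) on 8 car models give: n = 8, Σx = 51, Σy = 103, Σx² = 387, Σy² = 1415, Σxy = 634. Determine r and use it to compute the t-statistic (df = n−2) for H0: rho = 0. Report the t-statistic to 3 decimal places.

Numerator: nΣxy − (Σx)(Σy) = 8·634 − (51)(103) = -181
Denominator: √[(nΣx²−(Σx)²)(nΣy²−(Σy)²)]
  nΣx²−(Σx)² = 8·387 − 2601 = 495;  nΣy²−(Σy)² = 8·1415 − 10609 = 711
  √(495·711) = √351945 = 593.2495
r = -181 / 593.2495 = -0.3051
t = r·√(n−2)/√(1−r²) = -0.3051·√6 / √(1−0.093086) = -0.747339 / 0.952320 = -0.785

-0.785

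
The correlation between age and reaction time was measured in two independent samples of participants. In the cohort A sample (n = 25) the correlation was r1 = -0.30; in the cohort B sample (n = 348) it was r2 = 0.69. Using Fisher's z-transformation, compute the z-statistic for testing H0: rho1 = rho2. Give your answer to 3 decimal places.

Fisher z-transforms: z1 = atanh(-0.30) = -0.309520, z2 = atanh(0.69) = 0.847956; difference d = -1.157476
Var(d) = 1/22 + 1/345 = 0.0454545 + 0.0028986 = 0.0483531
z = d/√Var(d) = -1.157476 / √0.0483531 = -1.157476 / 0.219893 = -5.264

-5.264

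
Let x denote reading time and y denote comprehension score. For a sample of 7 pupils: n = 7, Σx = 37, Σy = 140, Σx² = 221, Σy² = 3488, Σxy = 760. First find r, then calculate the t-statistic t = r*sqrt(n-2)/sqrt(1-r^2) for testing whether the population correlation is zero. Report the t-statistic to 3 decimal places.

0.342

Numerator: nΣxy − (Σx)(Σy) = 7·760 − (37)(140) = 140
Denominator: √[(nΣx²−(Σx)²)(nΣy²−(Σy)²)]
  nΣx²−(Σx)² = 7·221 − 1369 = 178;  nΣy²−(Σy)² = 7·3488 − 19600 = 4816
  √(178·4816) = √857248 = 925.8769
r = 140 / 925.8769 = 0.1512
t = r·√(n−2)/√(1−r²) = 0.1512·√5 / √(1−0.022861) = 0.338093 / 0.988503 = 0.342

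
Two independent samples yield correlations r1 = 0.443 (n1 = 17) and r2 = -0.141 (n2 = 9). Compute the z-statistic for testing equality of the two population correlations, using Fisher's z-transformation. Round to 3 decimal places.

Fisher z-transforms: z1 = atanh(0.443) = 0.475957, z2 = atanh(-0.141) = -0.141946; difference d = 0.617903
Var(d) = 1/14 + 1/6 = 0.0714286 + 0.1666667 = 0.2380953
z = d/√Var(d) = 0.617903 / √0.2380953 = 0.617903 / 0.487950 = 1.266

1.266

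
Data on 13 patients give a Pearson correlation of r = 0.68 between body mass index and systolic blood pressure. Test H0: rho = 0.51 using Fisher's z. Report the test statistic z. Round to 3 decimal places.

z_r = atanh(0.68) = 0.829114,  z_0 = atanh(0.51) = 0.562730
SE = 1/√(n−3) = 1/√10 = 0.316228
z = (z_r − z_0)/SE = (0.829114 − 0.562730) / 0.316228 = 0.266384 / 0.316228 = 0.842

0.842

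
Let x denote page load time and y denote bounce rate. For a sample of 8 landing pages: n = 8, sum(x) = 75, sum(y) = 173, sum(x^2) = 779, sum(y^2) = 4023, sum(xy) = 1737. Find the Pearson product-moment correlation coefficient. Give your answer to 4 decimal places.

0.7872

S_xy = nΣxy − ΣxΣy = 8·1737 − 75·173 = 13896 − 12975 = 921
S_xx = nΣx² − (Σx)² = 8·779 − 75² = 6232 − 5625 = 607
S_yy = nΣy² − (Σy)² = 8·4023 − 173² = 32184 − 29929 = 2255
r = S_xy / √(S_xx·S_yy) = 921 / √(607·2255) = 921 / √1368785 = 921 / 1169.9509 = 0.7872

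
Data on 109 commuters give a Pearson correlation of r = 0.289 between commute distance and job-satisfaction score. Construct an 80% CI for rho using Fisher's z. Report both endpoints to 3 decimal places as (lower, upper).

(0.171, 0.399)

Fisher z: z_r = atanh(r) = ½·ln((1+0.289)/(1−0.289)) = 0.297475
SE(z) = 1/√(n−3) = 1/√106 = 0.097129
80% ⇒ z* = 1.282; margin = 1.282·0.097129 = 0.124519
CI on z-scale: (0.172956, 0.421994)
Back-transform: tanh(0.172956) = 0.171252, tanh(0.421994) = 0.398609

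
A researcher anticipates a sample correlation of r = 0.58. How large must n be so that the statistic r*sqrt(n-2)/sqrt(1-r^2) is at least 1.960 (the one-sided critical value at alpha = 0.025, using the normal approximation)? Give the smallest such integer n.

10

r√(n−2)/√(1−r²) ≥ 1.960  ⇔  n−2 ≥ (1.960)²·(1−r²)/r²
(1−r²)/r² = (1−0.3364)/0.3364 = 1.9727
n ≥ 2 + 3.8416·1.9727 = 2 + 7.5783 = 9.5783
⌈9.5783⌉ = 10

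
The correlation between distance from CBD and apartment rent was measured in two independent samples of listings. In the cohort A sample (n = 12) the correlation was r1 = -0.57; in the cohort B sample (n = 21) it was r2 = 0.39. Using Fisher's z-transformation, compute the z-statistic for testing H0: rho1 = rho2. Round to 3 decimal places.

Fisher z-transforms: z1 = atanh(-0.57) = -0.647523, z2 = atanh(0.39) = 0.411800; difference d = -1.059323
Var(d) = 1/9 + 1/18 = 0.1111111 + 0.0555556 = 0.1666667
z = d/√Var(d) = -1.059323 / √0.1666667 = -1.059323 / 0.408248 = -2.595

-2.595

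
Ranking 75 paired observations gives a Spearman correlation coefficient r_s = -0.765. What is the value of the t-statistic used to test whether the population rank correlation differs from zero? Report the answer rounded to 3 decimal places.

-10.149

1 − r_s² = 1 − 0.585225 = 0.414775;  √(1−r_s²) = 0.644030
√(n−2) = √73 = 8.544004
t = r_s·√(n−2)/√(1−r_s²) = -0.765 · 8.544004 / 0.644030 = -10.149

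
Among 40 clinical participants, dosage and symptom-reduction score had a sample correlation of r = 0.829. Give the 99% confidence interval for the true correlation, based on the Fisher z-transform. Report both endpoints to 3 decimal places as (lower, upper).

(0.642, 0.923)

z_r = atanh(0.829) = 1.184931;  SE = 1/√(n−3) = 1/√37 = 0.164399
z-limits: 1.184931 ± 2.576·0.164399 = 1.184931 ± 0.423492 = [0.761439, 1.608423]
ρ-limits: (tanh 0.761439, tanh 1.608423) = (0.642, 0.923)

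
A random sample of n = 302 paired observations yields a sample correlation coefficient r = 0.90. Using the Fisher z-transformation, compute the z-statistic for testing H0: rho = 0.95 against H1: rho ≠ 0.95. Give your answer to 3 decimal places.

-6.217

z_r = atanh(0.90) = 1.472219,  z_0 = atanh(0.95) = 1.831781
SE = 1/√(n−3) = 1/√299 = 0.057831
z = (z_r − z_0)/SE = (1.472219 − 1.831781) / 0.057831 = -0.359562 / 0.057831 = -6.217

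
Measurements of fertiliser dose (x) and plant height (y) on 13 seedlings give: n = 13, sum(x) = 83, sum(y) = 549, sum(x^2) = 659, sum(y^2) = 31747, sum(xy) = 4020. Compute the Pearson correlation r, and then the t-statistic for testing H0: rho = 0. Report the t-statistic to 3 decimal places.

1.863

S_xy = nΣxy − ΣxΣy = 13·4020 − 83·549 = 52260 − 45567 = 6693
S_xx = nΣx² − (Σx)² = 13·659 − 83² = 8567 − 6889 = 1678
S_yy = nΣy² − (Σy)² = 13·31747 − 549² = 412711 − 301401 = 111310
r = S_xy / √(S_xx·S_yy) = 6693 / √(1678·111310) = 6693 / √186778180 = 6693 / 13666.6814 = 0.4897
t = r·√(n−2)/√(1−r²) = 0.4897·√11 / √(1−0.239806) = 1.624151 / 0.871891 = 1.863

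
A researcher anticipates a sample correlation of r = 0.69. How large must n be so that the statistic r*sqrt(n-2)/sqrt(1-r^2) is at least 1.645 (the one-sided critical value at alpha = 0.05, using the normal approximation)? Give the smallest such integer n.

Need r·√(n−2)/√(1−r²) ≥ 1.645
√(n−2) ≥ 1.645·√(1−0.4761) / 0.69 = 1.645·0.723809 / 0.69 = 1.7256
n−2 ≥ 2.9777  ⇒  n ≥ 4.9777
Smallest integer n = 5

5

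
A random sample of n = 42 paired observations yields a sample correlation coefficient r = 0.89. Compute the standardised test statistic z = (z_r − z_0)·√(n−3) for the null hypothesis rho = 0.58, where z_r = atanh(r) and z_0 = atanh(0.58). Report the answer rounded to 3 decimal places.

z_r = atanh(0.89) = 1.421926,  z_0 = atanh(0.58) = 0.662463
SE = 1/√(n−3) = 1/√39 = 0.160128
z = (z_r − z_0)/SE = (1.421926 − 0.662463) / 0.160128 = 0.759463 / 0.160128 = 4.743

4.743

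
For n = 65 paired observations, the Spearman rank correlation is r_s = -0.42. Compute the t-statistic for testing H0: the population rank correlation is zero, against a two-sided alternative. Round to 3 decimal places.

1 − r_s² = 1 − 0.1764 = 0.8236;  √(1−r_s²) = 0.907524
√(n−2) = √63 = 7.937254
t = r_s·√(n−2)/√(1−r_s²) = -0.42 · 7.937254 / 0.907524 = -3.673

-3.673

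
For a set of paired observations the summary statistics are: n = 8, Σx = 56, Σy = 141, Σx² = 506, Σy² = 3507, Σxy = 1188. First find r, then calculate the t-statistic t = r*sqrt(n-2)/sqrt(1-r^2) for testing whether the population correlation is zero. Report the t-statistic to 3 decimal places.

1.785

Numerator: nΣxy − (Σx)(Σy) = 8·1188 − (56)(141) = 1608
Denominator: √[(nΣx²−(Σx)²)(nΣy²−(Σy)²)]
  nΣx²−(Σx)² = 8·506 − 3136 = 912;  nΣy²−(Σy)² = 8·3507 − 19881 = 8175
  √(912·8175) = √7455600 = 2730.4945
r = 1608 / 2730.4945 = 0.5889
t = r·√(n−2)/√(1−r²) = 0.5889·√6 / √(1−0.346803) = 1.442505 / 0.808206 = 1.785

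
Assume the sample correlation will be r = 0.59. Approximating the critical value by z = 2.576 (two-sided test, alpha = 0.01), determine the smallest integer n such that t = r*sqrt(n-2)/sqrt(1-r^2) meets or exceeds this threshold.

Need r·√(n−2)/√(1−r²) ≥ 2.576
√(n−2) ≥ 2.576·√(1−0.3481) / 0.59 = 2.576·0.807403 / 0.59 = 3.5252
n−2 ≥ 12.4270  ⇒  n ≥ 14.4270
Smallest integer n = 15

15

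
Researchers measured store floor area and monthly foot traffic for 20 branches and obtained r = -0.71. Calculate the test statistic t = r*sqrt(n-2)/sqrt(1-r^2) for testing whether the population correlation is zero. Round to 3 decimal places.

t = r·√(n−2) / √(1−r²) with r = -0.71, n = 20
  = -0.71·√18 / √(1 − 0.5041)
  = -0.71·4.242641 / 0.704202
  = -3.012275 / 0.704202 = -4.278

-4.278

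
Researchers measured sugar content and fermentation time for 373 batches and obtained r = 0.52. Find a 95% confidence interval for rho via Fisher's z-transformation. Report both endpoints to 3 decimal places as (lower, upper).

(0.442, 0.590)

Fisher z: z_r = atanh(r) = ½·ln((1+0.52)/(1−0.52)) = 0.576340
SE(z) = 1/√(n−3) = 1/√370 = 0.051988
95% ⇒ z* = 1.960; margin = 1.960·0.051988 = 0.101896
CI on z-scale: (0.474444, 0.678236)
Back-transform: tanh(0.474444) = 0.441783, tanh(0.678236) = 0.590371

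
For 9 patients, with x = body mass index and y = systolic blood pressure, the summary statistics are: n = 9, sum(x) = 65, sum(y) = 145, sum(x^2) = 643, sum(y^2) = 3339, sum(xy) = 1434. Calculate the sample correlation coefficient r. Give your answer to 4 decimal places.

Numerator: nΣxy − (Σx)(Σy) = 9·1434 − (65)(145) = 3481
Denominator: √[(nΣx²−(Σx)²)(nΣy²−(Σy)²)]
  nΣx²−(Σx)² = 9·643 − 4225 = 1562;  nΣy²−(Σy)² = 9·3339 − 21025 = 9026
  √(1562·9026) = √14098612 = 3754.8118
r = 3481 / 3754.8118 = 0.9271

0.9271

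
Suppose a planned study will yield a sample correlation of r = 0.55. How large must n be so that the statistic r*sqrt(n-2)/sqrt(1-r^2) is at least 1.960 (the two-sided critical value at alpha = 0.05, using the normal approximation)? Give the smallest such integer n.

11

Need r·√(n−2)/√(1−r²) ≥ 1.960
√(n−2) ≥ 1.960·√(1−0.3025) / 0.55 = 1.960·0.835165 / 0.55 = 2.9762
n−2 ≥ 8.8578  ⇒  n ≥ 10.8578
Smallest integer n = 11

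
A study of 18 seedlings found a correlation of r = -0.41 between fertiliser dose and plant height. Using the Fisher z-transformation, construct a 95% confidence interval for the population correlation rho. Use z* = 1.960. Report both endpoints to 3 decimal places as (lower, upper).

(-0.736, 0.070)

Fisher z: z_r = atanh(r) = ½·ln((1+(-0.41))/(1−(-0.41))) = -0.435611
SE(z) = 1/√(n−3) = 1/√15 = 0.258199
95% ⇒ z* = 1.960; margin = 1.960·0.258199 = 0.506070
CI on z-scale: (-0.941681, 0.070459)
Back-transform: tanh(-0.941681) = -0.735994, tanh(0.070459) = 0.070343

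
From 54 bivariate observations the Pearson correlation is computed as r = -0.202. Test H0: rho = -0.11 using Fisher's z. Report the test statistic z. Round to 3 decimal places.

Fisher z: atanh(-0.202) = -0.204817, atanh(-0.11) = -0.110447
z = (z_r − z_0)·√(n−3) = (-0.204817 − (-0.110447))·√51 = -0.094370 · 7.141428 = -0.674

-0.674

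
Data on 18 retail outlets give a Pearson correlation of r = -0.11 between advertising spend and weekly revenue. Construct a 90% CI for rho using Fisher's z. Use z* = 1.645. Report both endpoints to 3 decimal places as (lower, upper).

(-0.489, 0.304)

Fisher z: z_r = atanh(r) = ½·ln((1+(-0.11))/(1−(-0.11))) = -0.110447
SE(z) = 1/√(n−3) = 1/√15 = 0.258199
90% ⇒ z* = 1.645; margin = 1.645·0.258199 = 0.424737
CI on z-scale: (-0.535184, 0.314290)
Back-transform: tanh(-0.535184) = -0.489334, tanh(0.314290) = 0.304335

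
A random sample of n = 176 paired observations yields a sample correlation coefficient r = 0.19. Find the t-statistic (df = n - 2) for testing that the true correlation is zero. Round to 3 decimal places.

1 − r² = 1 − 0.0361 = 0.9639;  √(1−r²) = 0.981784
√(n−2) = √174 = 13.190906
t = r·√(n−2)/√(1−r²) = 0.19 · 13.190906 / 0.981784 = 2.553

2.553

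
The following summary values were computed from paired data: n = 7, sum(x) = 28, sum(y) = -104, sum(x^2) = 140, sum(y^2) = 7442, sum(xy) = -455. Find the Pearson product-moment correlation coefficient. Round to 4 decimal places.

S_xy = nΣxy − ΣxΣy = 7·(-455) − 28·(-104) = -3185 − (-2912) = -273
S_xx = nΣx² − (Σx)² = 7·140 − 28² = 980 − 784 = 196
S_yy = nΣy² − (Σy)² = 7·7442 − (-104)² = 52094 − 10816 = 41278
r = S_xy / √(S_xx·S_yy) = -273 / √(196·41278) = -273 / √8090488 = -273 / 2844.3783 = -0.0960

-0.0960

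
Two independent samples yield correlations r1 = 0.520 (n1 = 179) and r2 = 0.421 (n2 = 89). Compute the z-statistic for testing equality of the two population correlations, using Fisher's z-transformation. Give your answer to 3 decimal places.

0.969

z1 = atanh(0.520) = 0.576340,  z2 = atanh(0.421) = 0.448907
SE = √(1/(n1−3) + 1/(n2−3)) = √(1/176 + 1/86) = √(0.0056818 + 0.0116279) = √0.0173097 = 0.131566
z = (z1 − z2)/SE = (0.576340 − 0.448907) / 0.131566 = 0.127433 / 0.131566 = 0.969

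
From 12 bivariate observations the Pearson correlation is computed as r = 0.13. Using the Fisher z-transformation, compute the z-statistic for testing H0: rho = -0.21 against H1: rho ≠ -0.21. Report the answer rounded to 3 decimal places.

1.032

Fisher z: atanh(0.13) = 0.130740, atanh(-0.21) = -0.213171
z = (z_r − z_0)·√(n−3) = (0.130740 − (-0.213171))·√9 = 0.343911 · 3.000000 = 1.032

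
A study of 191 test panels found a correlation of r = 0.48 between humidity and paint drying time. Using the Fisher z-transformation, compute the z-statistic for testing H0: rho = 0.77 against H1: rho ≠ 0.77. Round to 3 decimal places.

Fisher z: atanh(0.48) = 0.522984, atanh(0.77) = 1.020328
z = (z_r − z_0)·√(n−3) = (0.522984 − 1.020328)·√188 = -0.497344 · 13.711309 = -6.819

-6.819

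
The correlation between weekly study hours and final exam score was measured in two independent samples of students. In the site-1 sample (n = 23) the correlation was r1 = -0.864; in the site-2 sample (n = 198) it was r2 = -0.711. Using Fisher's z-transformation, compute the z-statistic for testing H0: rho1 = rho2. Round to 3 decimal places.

z1 = atanh(-0.864) = -1.308913,  z2 = atanh(-0.711) = -0.889203
SE = √(1/(n1−3) + 1/(n2−3)) = √(1/20 + 1/195) = √(0.0500000 + 0.0051282) = √0.0551282 = 0.234794
z = (z1 − z2)/SE = (-1.308913 − (-0.889203)) / 0.234794 = -0.419710 / 0.234794 = -1.788

-1.788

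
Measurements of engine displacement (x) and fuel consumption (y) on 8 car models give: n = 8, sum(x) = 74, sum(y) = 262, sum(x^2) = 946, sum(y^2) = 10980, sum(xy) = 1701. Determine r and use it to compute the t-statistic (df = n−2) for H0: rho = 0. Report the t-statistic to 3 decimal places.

S_xy = nΣxy − ΣxΣy = 8·1701 − 74·262 = 13608 − 19388 = -5780
S_xx = nΣx² − (Σx)² = 8·946 − 74² = 7568 − 5476 = 2092
S_yy = nΣy² − (Σy)² = 8·10980 − 262² = 87840 − 68644 = 19196
r = S_xy / √(S_xx·S_yy) = -5780 / √(2092·19196) = -5780 / √40158032 = -5780 / 6337.0365 = -0.9121
t = r·√(n−2)/√(1−r²) = -0.9121·√6 / √(1−0.831926) = -2.234180 / 0.409968 = -5.450

-5.450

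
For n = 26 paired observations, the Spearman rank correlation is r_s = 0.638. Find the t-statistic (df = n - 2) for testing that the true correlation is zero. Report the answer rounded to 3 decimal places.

4.059

t = r_s·√(n−2) / √(1−r_s²) with r_s = 0.638, n = 26
  = 0.638·√24 / √(1 − 0.407044)
  = 0.638·4.898979 / 0.770036
  = 3.125549 / 0.770036 = 4.059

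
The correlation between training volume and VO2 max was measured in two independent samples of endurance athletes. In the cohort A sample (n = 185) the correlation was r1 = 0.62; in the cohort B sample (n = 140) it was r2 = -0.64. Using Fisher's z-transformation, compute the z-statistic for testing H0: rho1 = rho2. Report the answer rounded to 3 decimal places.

13.113

Fisher z-transforms: z1 = atanh(0.62) = 0.725005, z2 = atanh(-0.64) = -0.758174; difference d = 1.483179
Var(d) = 1/182 + 1/137 = 0.0054945 + 0.0072993 = 0.0127938
z = d/√Var(d) = 1.483179 / √0.0127938 = 1.483179 / 0.113110 = 13.113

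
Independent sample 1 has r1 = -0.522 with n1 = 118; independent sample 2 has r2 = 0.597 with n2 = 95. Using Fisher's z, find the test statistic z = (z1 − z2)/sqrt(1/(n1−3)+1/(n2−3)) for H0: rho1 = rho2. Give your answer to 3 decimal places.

Fisher z-transforms: z1 = atanh(-0.522) = -0.579085, z2 = atanh(0.597) = 0.688473; difference d = -1.267558
Var(d) = 1/115 + 1/92 = 0.0086957 + 0.0108696 = 0.0195653
z = d/√Var(d) = -1.267558 / √0.0195653 = -1.267558 / 0.139876 = -9.062

-9.062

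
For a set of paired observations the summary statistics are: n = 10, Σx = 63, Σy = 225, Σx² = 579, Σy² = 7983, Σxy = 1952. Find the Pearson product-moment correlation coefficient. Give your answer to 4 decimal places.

0.7329

S_xy = nΣxy − ΣxΣy = 10·1952 − 63·225 = 19520 − 14175 = 5345
S_xx = nΣx² − (Σx)² = 10·579 − 63² = 5790 − 3969 = 1821
S_yy = nΣy² − (Σy)² = 10·7983 − 225² = 79830 − 50625 = 29205
r = S_xy / √(S_xx·S_yy) = 5345 / √(1821·29205) = 5345 / √53182305 = 5345 / 7292.6199 = 0.7329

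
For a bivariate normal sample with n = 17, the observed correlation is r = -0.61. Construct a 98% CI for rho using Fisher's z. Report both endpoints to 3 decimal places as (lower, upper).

z_r = atanh(-0.61) = -0.708921;  SE = 1/√(n−3) = 1/√14 = 0.267261
z-limits: -0.708921 ± 2.326·0.267261 = -0.708921 ± 0.621649 = [-1.330570, -0.087272]
ρ-limits: (tanh -1.330570, tanh -0.087272) = (-0.869, -0.087)

(-0.869, -0.087)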